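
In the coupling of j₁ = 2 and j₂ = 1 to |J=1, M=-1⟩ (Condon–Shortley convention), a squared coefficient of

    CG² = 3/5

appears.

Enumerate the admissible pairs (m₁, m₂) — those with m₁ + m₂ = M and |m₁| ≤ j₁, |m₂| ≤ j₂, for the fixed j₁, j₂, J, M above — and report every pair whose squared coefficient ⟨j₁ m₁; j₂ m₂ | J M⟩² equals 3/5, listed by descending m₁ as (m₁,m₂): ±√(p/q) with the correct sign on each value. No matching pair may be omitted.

Admissible pairs with m₁+m₂ = M = -1: (-2,1), (-1,0), (0,-1)
  (m₁,m₂)=(0,-1): CG² = 1/10, CG = +√(1/10)
  (m₁,m₂)=(-1,0): CG² = 3/10, CG = −√(3/10)
  (m₁,m₂)=(-2,1): CG² = 3/5, CG = +√(3/5)   ← matches the target
Pairs with CG² = 3/5: (-2,1): +√(3/5)

(-2,1): +√(3/5)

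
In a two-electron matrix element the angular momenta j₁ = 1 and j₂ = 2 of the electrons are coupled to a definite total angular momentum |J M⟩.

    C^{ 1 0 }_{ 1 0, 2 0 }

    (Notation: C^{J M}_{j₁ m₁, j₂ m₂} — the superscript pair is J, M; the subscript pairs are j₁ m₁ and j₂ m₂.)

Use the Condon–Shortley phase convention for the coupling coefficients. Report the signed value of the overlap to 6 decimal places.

−√(2/5) ≈ -0.632456

triangle: 2!·0!·2!/5! = 4/120
(j±m)!: 1!·1!·2!·2!·1!·1! = 4
prefactor² = (2J+1)·Δ·N² = 2/5
  k=1: −1/(1!·1!·0!·1!·0!·1!) = -1
Σ = -1  ⇒  CG² = 2/5·(-1)² = 2/5
CG = −√(2/5) = -0.632456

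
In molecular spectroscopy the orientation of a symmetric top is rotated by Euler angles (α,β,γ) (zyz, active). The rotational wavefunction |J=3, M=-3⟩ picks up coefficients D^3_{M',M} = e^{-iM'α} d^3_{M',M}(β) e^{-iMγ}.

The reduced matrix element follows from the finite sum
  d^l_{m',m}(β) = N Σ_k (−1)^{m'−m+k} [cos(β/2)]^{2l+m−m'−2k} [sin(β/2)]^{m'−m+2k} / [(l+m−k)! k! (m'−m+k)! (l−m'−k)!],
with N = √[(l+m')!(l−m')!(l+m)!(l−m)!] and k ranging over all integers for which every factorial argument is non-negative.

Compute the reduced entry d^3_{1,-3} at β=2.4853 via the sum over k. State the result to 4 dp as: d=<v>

d^3_{1,-3}(β=2.4853) via the finite sum:
Half-angle: c=0.322289, s=0.946641. N=√(24·2·1·720)=185.903201
k∈{0} keeps every argument non-negative
  k=0: (−1)^4·185.9032/(48)·0.3223^2·0.9466^4 = +0.323056
d^3_{1,-3}(2.4853) = +0.323056

d=0.3231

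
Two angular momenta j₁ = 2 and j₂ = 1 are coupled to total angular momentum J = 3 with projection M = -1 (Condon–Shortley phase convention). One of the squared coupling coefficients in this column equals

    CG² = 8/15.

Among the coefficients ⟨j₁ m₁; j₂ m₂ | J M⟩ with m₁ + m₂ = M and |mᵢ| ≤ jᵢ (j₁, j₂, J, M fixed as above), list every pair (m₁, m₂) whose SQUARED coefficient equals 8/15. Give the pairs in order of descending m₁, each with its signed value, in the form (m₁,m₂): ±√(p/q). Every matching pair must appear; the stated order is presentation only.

Admissible pairs with m₁+m₂ = M = -1: (-2,1), (-1,0), (0,-1)
  (m₁,m₂)=(0,-1): CG² = 2/5, CG = +√(2/5)
  (m₁,m₂)=(-1,0): CG² = 8/15, CG = +√(8/15)   ← matches the target
  (m₁,m₂)=(-2,1): CG² = 1/15, CG = +√(1/15)
Pairs with CG² = 8/15: (-1,0): +√(8/15)

(-1,0): +√(8/15)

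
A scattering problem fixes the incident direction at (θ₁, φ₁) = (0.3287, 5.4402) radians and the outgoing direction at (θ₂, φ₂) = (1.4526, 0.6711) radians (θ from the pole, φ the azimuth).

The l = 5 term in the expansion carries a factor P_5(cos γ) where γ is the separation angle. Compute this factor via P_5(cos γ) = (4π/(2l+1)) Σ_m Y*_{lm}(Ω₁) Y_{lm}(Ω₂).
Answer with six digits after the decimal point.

Term-by-term m-sum for l=5 (normalisation 4π/11 = 1.142397):
  m=-5: (-0.000776, 0.001430) × (-0.437951, 0.095136) = (0.000204, -0.000700)  (running Σ = (0.000204, -0.000700))
  m=-4: (-0.014687, 0.003444) × (-0.151010, -0.074291) = (0.002474, 0.000571)  (running Σ = (0.002678, -0.000129))
  m=-3: (-0.067239, -0.047259) × (0.126902, 0.267814) = (0.004124, -0.024005)  (running Σ = (0.006802, -0.024134))
  m=-2: (-0.032413, -0.280183) × (-0.042795, 0.183937) = (0.052923, 0.006029)  (running Σ = (0.059725, -0.018105))
  m=-1: (0.365234, -0.409923) × (0.201597, -0.160078) = (0.008011, -0.141105)  (running Σ = (0.067735, -0.159210))
  m=0: (0.315296, -0.000000) × (0.193608, 0.000000) = (0.061044, 0.000000)  (running Σ = (0.128779, -0.159210))
  m=1: (-0.365234, -0.409923) × (-0.201597, -0.160078) = (0.008011, 0.141105)  (running Σ = (0.136790, -0.018105))
  m=2: (-0.032413, 0.280183) × (-0.042795, -0.183937) = (0.052923, -0.006029)  (running Σ = (0.189713, -0.024134))
  m=3: (0.067239, -0.047259) × (-0.126902, 0.267814) = (0.004124, 0.024005)  (running Σ = (0.193837, -0.000129))
  m=4: (-0.014687, -0.003444) × (-0.151010, 0.074291) = (0.002474, -0.000571)  (running Σ = (0.196311, -0.000700))
  m=5: (0.000776, 0.001430) × (0.437951, 0.095136) = (0.000204, 0.000700)  (running Σ = (0.196515, 0.000000))
Accumulated sum (0.196515, 0.000000); after 4π/(2l+1) scaling, (0.224498, 0.000000) ⇒ P_5 = 0.224498

0.224498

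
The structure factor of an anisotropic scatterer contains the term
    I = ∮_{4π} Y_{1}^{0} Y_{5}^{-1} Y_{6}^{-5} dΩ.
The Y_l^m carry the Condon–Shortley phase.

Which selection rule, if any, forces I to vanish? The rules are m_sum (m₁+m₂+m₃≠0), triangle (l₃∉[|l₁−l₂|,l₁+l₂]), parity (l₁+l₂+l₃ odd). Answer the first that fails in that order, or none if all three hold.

azimuthal sum: 0 − 1 − 5 = -6  ✗
4 ≤ 6 ≤ 6 (triangle on l)
L = 1 + 5 + 6 = 12 (even)

m_sum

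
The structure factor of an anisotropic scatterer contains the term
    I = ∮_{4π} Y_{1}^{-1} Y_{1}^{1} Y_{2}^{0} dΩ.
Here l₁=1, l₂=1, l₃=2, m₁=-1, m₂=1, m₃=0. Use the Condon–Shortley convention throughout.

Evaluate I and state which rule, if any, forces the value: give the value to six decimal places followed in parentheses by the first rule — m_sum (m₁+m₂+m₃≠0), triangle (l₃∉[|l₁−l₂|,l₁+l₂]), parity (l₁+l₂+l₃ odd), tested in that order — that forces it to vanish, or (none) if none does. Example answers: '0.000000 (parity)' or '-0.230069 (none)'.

m-sum 0 ✓  L=4 even ✓  0≤2≤2 ✓
Π(2lᵢ+1) = 3×3×5 = 45
triangle coeff Δ(1,1,2) = 1/30
Σ_t [0,0]: t=0:+1/1 = 1/1
(3j)²=2/15 [(1 1 2; 0 0 0)], sign=+1
Σ_t [0,0]: t=0:+1/4 = 1/4
(3j)²=1/30 [(1 1 2; -1 1 0)], sign=+1
⇒ 4πI² = 1/5
I = (+1)√(1/5/(4π)) = 0.12615663
No selection rule forces the value: the integral is nonzero (none).

0.126157 (none)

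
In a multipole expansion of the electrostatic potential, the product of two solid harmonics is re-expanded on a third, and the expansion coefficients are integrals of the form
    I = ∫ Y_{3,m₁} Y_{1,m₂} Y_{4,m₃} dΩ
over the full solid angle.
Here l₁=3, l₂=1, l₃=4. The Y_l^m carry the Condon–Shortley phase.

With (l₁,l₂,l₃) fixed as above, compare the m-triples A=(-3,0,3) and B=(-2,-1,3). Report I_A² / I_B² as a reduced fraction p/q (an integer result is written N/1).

1/3

Same 3,1,4: normalisation and zero-m 3j drop out of the ratio.
A: Δ: 0! 6! 2! / 9! → 1/252; sum: t=0:+1/720 = 1/720; 3j²(3 1 4; -3 0 3) = Δ·Π!·Σ² = 1/36  (sign -1)
B: Δ: 0! 6! 2! / 9! → 1/252; sum: t=0:+1/240 = 1/240; 3j²(3 1 4; -2 -1 3) = Δ·Π!·Σ² = 1/12  (sign -1)
I_A²/I_B² = (1/36)/(1/12) = 1/3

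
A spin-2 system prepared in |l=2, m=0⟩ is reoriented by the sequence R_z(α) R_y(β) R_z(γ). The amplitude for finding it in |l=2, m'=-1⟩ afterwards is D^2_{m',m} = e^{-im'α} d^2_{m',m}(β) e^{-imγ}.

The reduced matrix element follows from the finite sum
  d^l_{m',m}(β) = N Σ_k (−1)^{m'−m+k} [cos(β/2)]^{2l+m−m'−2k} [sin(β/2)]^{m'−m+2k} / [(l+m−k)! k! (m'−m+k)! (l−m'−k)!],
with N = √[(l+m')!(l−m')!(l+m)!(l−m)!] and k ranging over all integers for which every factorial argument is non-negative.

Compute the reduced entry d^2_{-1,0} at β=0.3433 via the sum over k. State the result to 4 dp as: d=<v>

d=0.3882

d^2_{-1,0}(β=0.3433) via the finite sum:
With c≡cos(β/2)=0.985304 and s≡sin(β/2)=0.170808, N=[1·6·2·2]^{1/2}=4.898979
Admissible k: 1..2 (factorial args all ≥0)
  k=1: (−1)^0·4.8990/(2)·0.9853^3·0.1708^1 = +0.400217
  k=2: (−1)^1·4.8990/(2)·0.9853^1·0.1708^3 = -0.012027
d^2_{-1,0}(0.3433) = +0.400217 -0.012027 = +0.388190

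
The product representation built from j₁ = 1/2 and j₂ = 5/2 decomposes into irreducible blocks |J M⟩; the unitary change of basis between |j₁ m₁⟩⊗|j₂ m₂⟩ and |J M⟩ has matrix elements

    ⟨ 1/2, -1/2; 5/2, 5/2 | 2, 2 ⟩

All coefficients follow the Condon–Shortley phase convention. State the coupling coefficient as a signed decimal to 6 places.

−√(5/6) = -0.912871

j₁+j₂−J=1  J+j₁−j₂=0  J−j₁+j₂=4  j₁+j₂+J+1=6
(j₁±m₁, j₂±m₂, J±M) = (0,1,5,0,4,0)
P² = 480
sum k=1..1:
  [1] −1/24 = -1/24
S = -1/24
C² = P²·S² = 5/6 ; C = -0.912871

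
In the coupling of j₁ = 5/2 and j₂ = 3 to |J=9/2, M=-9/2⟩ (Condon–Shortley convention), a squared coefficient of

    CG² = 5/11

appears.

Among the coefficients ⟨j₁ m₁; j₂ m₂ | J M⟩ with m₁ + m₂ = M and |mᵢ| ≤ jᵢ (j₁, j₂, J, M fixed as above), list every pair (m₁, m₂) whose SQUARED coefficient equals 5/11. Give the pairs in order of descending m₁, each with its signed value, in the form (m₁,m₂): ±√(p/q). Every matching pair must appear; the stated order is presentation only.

(-5/2,-2): −√(5/11)

Admissible pairs with m₁+m₂ = M = -9/2: (-5/2,-2), (-3/2,-3)
  (m₁,m₂)=(-3/2,-3): CG² = 6/11, CG = +√(6/11)
  (m₁,m₂)=(-5/2,-2): CG² = 5/11, CG = −√(5/11)   ← matches the target
Pairs with CG² = 5/11: (-5/2,-2): −√(5/11)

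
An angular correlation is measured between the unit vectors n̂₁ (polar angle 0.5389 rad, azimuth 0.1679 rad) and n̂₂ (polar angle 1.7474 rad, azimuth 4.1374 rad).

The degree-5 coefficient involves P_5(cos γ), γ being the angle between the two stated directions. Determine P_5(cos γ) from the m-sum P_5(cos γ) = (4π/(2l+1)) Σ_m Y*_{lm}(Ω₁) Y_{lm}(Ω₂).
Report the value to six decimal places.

-0.106308

Term-by-term m-sum for l=5 (normalisation 4π/11 = 1.142397):
  m=-5: (0.01103 + 0.01230j) × (-0.11308 - 0.41398j) = 0.00384 - 0.00596j  (running Σ = 0.00384 - 0.00596j)
  m=-4: (0.06840 + 0.05437j) × (0.16135 - 0.18061j) = 0.02086 - 0.00358j  (running Σ = 0.02470 - 0.00954j)
  m=-3: (0.23054 + 0.12705j) × (-0.23554 - 0.03660j) = -0.04965 - 0.03836j  (running Σ = -0.02495 - 0.04790j)
  m=-2: (0.43761 + 0.15273j) × (-0.10696 - 0.23899j) = -0.01031 - 0.12092j  (running Σ = -0.03526 - 0.16883j)
  m=-1: (0.33745 + 0.05720j) × (-0.10080 + 0.15555j) = -0.04291 + 0.04673j  (running Σ = -0.07817 - 0.12210j)
  m=0: (-0.23876 + 0.00000j) × (-0.26504 + 0.00000j) = 0.06328 + 0.00000j  (running Σ = -0.01489 - 0.12210j)
  m=1: (-0.33745 + 0.05720j) × (0.10080 + 0.15555j) = -0.04291 - 0.04673j  (running Σ = -0.05780 - 0.16883j)
  m=2: (0.43761 - 0.15273j) × (-0.10696 + 0.23899j) = -0.01031 + 0.12092j  (running Σ = -0.06811 - 0.04790j)
  m=3: (-0.23054 + 0.12705j) × (0.23554 - 0.03660j) = -0.04965 + 0.03836j  (running Σ = -0.11776 - 0.00954j)
  m=4: (0.06840 - 0.05437j) × (0.16135 + 0.18061j) = 0.02086 + 0.00358j  (running Σ = -0.09690 - 0.00596j)
  m=5: (-0.01103 + 0.01230j) × (0.11308 - 0.41398j) = 0.00384 + 0.00596j  (running Σ = -0.09306 - 0.00000j)
Accumulated sum -0.09306 - 0.00000j; after 4π/(2l+1) scaling, -0.10631 - 0.00000j ⇒ P_5 = -0.106308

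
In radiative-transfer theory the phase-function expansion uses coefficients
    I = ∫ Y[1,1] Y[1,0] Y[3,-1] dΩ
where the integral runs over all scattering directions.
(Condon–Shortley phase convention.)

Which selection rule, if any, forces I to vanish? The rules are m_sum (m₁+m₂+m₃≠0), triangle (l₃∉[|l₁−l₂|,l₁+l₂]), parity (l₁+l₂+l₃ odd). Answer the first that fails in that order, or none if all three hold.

triangle

azimuthal sum: 1 + 0 − 1 = 0  ✓
l₃ must lie in [0,2]; have l₃=3  ✗
L = 1 + 1 + 3 = 5 (odd)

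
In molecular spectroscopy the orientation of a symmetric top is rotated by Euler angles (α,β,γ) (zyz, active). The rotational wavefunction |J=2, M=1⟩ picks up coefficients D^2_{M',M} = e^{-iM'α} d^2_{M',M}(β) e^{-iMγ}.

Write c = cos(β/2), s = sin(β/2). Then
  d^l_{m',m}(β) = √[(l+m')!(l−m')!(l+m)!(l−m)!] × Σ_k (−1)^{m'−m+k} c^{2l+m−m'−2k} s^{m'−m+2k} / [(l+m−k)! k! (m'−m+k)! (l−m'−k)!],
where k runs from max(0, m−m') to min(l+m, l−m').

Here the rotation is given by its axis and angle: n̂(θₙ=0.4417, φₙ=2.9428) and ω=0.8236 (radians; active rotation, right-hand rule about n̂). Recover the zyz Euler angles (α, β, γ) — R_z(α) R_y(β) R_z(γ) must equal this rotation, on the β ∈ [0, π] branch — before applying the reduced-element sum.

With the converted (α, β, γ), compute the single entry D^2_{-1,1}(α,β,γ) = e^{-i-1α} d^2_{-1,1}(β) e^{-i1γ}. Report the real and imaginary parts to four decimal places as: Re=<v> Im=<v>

Re=-0.0778 Im=0.0327

Axis–angle → zyz. n̂ = (sinθₙcosφₙ, sinθₙsinφₙ, cosθₙ) = (-0.419058, +0.084421, +0.904026), ω = 0.8236.
R = I cosω + sinω [n̂]ₓ + (1−cosω) n̂n̂ᵀ gives
  R = [+0.735853, -0.674526, -0.059455; +0.651856, +0.681868, +0.331873; -0.183317, -0.282966, +0.941448]
β = atan2(√(R₁₃²+R₂₃²), R₃₃) = 0.343896; α = atan2(R₂₃, R₁₃) mod 2π = 1.748066; γ = atan2(R₃₂, −R₃₁) mod 2π = 5.287244
D^2_{-1,1}(1.7481,0.3439,5.2872) = e^{-i·-1·1.7481}·d^2_{-1,1}(0.3439)·e^{-i·1·5.2872}. Compute d first:
With c≡cos(β/2)=0.985253 and s≡sin(β/2)=0.171102, N=[1·6·6·1]^{1/2}=6.000000
k: max(0,(1)−(-1))=2 … min(2+(1),2−(-1))=3
  k=2: (−1)^0·6.0000/(2)·0.9853^2·0.1711^2 = +0.085256
  k=3: (−1)^1·6.0000/(6)·0.9853^0·0.1711^4 = -0.000857
d^2_{-1,1}(0.3439) = +0.085256 -0.000857 = +0.084399
Attach z-rotation phases: D = e^{-i(-1)(1.7481)}·(+0.084399)·e^{-i(1)(5.2872)} = -0.077816+0.032679i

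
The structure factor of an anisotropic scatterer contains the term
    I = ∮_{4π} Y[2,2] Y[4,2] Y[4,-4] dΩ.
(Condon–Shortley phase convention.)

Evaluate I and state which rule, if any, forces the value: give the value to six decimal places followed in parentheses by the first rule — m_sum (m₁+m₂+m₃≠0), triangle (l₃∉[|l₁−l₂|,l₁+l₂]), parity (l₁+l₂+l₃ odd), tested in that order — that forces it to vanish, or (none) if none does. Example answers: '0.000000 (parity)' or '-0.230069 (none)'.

-0.106180 (none)

m-sum 0 ✓  L=10 even ✓  2≤4≤6 ✓
Π(2lᵢ+1) = 5×9×9 = 405
triangle coeff Δ(2,4,4) = 1/13860
Σ_t [0,2]: t=0:+1/192 t=1:−1/36 t=2:+1/192 = -5/288
(3j)²=20/693 [(2 4 4; 0 0 0)], sign=-1
Σ_t [0,0]: t=0:+1/2880 = 1/2880
(3j)²=2/165 [(2 4 4; 2 2 -4)], sign=+1
⇒ 4πI² = 120/847
I = (-1)√(120/847/(4π)) = -0.10618031
No selection rule forces the value: the integral is nonzero (none).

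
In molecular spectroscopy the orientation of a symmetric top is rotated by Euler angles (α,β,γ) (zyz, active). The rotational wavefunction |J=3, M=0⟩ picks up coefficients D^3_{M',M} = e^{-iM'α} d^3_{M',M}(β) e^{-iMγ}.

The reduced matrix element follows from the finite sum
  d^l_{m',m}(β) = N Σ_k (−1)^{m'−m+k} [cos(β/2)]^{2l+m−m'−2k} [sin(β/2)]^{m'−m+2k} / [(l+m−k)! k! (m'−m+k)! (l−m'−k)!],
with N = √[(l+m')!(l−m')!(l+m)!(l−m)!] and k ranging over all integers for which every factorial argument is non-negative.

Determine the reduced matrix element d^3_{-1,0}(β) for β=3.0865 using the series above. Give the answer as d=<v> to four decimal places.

d^3_{-1,0}(β=3.0865) via the finite sum:
With c≡cos(β/2)=0.027543 and s≡sin(β/2)=0.999621, N=[2·24·6·6]^{1/2}=41.569219
Admissible k: 1..3 (factorial args all ≥0)
  k=1: (−1)^0·41.5692/(12)·0.0275^5·0.9996^1 = +0.000000
  k=2: (−1)^1·41.5692/(4)·0.0275^3·0.9996^3 = -0.000217
  k=3: (−1)^2·41.5692/(12)·0.0275^1·0.9996^5 = +0.095230
d^3_{-1,0}(3.0865) = +0.000000 -0.000217 +0.095230 = +0.095014

d=0.0950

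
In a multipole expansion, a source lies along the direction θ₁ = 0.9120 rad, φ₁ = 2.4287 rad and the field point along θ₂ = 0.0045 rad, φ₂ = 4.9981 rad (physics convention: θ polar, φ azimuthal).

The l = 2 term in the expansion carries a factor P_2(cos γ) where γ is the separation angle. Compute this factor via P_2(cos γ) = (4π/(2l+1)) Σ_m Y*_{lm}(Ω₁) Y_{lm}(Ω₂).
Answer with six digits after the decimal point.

Term-by-term m-sum for l=2 (normalisation 4π/5 = 2.513274):
  m=-2: (0.03490 - 0.23898j) × (-0.00001 + 0.00000j) = 0.00000 + 0.00000j  (running Σ = 0.00000 + 0.00000j)
  m=-1: (-0.28289 + 0.24458j) × (0.00098 + 0.00334j) = -0.00109 - 0.00070j  (running Σ = -0.00109 - 0.00070j)
  m=0: (0.03918 + 0.00000j) × (0.63076 + 0.00000j) = 0.02472 + 0.00000j  (running Σ = 0.02362 - 0.00070j)
  m=1: (0.28289 + 0.24458j) × (-0.00098 + 0.00334j) = -0.00109 + 0.00070j  (running Σ = 0.02253 + 0.00000j)
  m=2: (0.03490 + 0.23898j) × (-0.00001 - 0.00000j) = 0.00000 - 0.00000j  (running Σ = 0.02253 + 0.00000j)
Total Σ_m = 0.02253 + 0.00000j. Multiply by 2.513274: 0.05663 + 0.00000j. P_2(cos γ) = 0.056628

0.056628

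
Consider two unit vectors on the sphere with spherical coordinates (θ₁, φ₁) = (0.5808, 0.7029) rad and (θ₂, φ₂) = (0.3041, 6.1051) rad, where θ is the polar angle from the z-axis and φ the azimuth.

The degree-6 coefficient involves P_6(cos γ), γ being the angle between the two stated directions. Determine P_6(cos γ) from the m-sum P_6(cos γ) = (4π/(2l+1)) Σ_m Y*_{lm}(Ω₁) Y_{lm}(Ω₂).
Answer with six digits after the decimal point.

-0.228557

Expand P_6 via completeness: Σ_{m} conj(Y_{6,m}) at Ω₁ times Y_{6,m} at Ω₂ —
  m=-6: Y*=-0.006262-0.011600i  Y=+0.000168+0.000305i  product +0.000002-0.000004i
  m=-5: Y*=-0.064797-0.025349i  Y=+0.002418+0.002988i  product -0.000081-0.000255i
  m=-4: Y*=-0.204619+0.070086i  Y=+0.019567+0.016898i  product -0.005188-0.002086i
  m=-3: Y*=-0.216082+0.362199i  Y=+0.100722+0.059592i  product -0.043348+0.023605i
  m=-2: Y*=+0.073119+0.439128i  Y=+0.327381+0.121798i  product -0.029547+0.152668i
  m=-1: Y*=+0.022032+0.018667i  Y=+0.583534+0.105031i  product +0.010896+0.013207i
  m=+0: Y*=-0.420867-0.000000i  Y=+0.242149+0.000000i  product -0.101912-0.000000i
  m=+1: Y*=-0.022032+0.018667i  Y=-0.583534+0.105031i  product +0.010896-0.013207i
  m=+2: Y*=+0.073119-0.439128i  Y=+0.327381-0.121798i  product -0.029547-0.152668i
  m=+3: Y*=+0.216082+0.362199i  Y=-0.100722+0.059592i  product -0.043348-0.023605i
  m=+4: Y*=-0.204619-0.070086i  Y=+0.019567-0.016898i  product -0.005188+0.002086i
  m=+5: Y*=+0.064797-0.025349i  Y=-0.002418+0.002988i  product -0.000081+0.000255i
  m=+6: Y*=-0.006262+0.011600i  Y=+0.000168-0.000305i  product +0.000002+0.000004i
Accumulated sum -0.236444-0.000000i; after 4π/(2l+1) scaling, -0.228557-0.000000i ⇒ P_6 = -0.228557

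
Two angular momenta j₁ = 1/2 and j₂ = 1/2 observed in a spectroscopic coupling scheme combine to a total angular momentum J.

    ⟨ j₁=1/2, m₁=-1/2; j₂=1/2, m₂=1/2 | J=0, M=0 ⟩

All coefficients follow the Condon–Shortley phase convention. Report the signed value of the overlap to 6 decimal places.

-0.707107

√[1·1!0!0!/2! · 0!1!1!0!0!0!] = √(1/2)
  +(−1)^1/∏(1,0,0,0,0,0)! = -1  (running -1)
⟨..|..⟩ = √(1/2)·(-1) = -0.707107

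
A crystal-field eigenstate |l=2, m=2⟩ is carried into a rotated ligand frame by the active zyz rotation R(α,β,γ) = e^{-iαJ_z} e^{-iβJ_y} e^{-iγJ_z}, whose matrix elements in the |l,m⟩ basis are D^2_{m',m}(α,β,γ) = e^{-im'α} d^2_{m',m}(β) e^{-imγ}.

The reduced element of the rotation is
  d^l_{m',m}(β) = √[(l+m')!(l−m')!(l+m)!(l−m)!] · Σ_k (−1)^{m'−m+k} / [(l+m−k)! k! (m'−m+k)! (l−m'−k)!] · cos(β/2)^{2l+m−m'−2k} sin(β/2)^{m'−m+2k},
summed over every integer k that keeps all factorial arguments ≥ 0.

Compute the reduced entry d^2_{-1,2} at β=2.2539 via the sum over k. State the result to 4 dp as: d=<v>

d^2_{-1,2}(β=2.2539) via the finite sum:
With c≡cos(β/2)=0.429416 and s≡sin(β/2)=0.903107, N=[1·6·24·1]^{1/2}=12.000000
k∈{3} keeps every argument non-negative
  k=3: (−1)^0·12.0000/(6)·0.4294^1·0.9031^3 = +0.632595
d^2_{-1,2}(2.2539) = +0.632595

d=0.6326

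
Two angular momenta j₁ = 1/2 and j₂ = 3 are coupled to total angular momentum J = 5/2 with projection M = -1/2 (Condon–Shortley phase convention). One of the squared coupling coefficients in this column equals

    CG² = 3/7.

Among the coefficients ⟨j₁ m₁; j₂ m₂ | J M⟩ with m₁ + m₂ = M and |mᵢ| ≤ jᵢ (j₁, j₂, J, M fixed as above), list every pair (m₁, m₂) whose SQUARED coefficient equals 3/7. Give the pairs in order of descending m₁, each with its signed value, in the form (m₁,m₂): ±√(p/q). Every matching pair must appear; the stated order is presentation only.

(-1/2,0): −√(3/7)

Admissible pairs with m₁+m₂ = M = -1/2: (-1/2,0), (1/2,-1)
  (m₁,m₂)=(1/2,-1): CG² = 4/7, CG = +√(4/7)
  (m₁,m₂)=(-1/2,0): CG² = 3/7, CG = −√(3/7)   ← matches the target
Pairs with CG² = 3/7: (-1/2,0): −√(3/7)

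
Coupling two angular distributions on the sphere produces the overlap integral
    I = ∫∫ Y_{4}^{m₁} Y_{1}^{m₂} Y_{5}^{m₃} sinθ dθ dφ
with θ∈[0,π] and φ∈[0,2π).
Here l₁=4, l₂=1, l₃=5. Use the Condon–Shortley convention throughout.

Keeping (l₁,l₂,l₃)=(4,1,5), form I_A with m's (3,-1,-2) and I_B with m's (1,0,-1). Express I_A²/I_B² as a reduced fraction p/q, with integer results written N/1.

1/8

l's match ⇒ only the (l;m) 3-j factors differ between A and B.
A: triangle coeff Δ(4,1,5) = 1/495; Σ_t [0,0]: t=0:+1/10080 = 1/10080; (3j)²=1/165 [(4 1 5; 3 -1 -2)], sign=-1
B: triangle coeff Δ(4,1,5) = 1/495; Σ_t [0,0]: t=0:+1/720 = 1/720; (3j)²=8/165 [(4 1 5; 1 0 -1)], sign=+1
I_A²/I_B² = (1/165)/(8/165) = 1/8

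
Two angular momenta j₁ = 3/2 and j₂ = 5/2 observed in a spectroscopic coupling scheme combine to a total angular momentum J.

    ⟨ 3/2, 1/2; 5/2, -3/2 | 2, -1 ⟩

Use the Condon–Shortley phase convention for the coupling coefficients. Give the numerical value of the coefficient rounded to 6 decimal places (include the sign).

+√(1/42) ≈ +0.154303

triangle: 2!*1!*3!/7! = 12/5040
(j±m)!: 2!*1!*1!*4!*1!*3! = 288
prefactor² = (2J+1)*Δ*N² = 24/7
  k=0: +1/(0!*2!*1!*1!*0!*2!) = 1/4
  k=1: −1/(1!*1!*0!*0!*1!*3!) = -1/6
Σ = 1/12  ⇒  CG² = 24/7*(1/12)² = 1/42
CG = +√(1/42) = +0.154303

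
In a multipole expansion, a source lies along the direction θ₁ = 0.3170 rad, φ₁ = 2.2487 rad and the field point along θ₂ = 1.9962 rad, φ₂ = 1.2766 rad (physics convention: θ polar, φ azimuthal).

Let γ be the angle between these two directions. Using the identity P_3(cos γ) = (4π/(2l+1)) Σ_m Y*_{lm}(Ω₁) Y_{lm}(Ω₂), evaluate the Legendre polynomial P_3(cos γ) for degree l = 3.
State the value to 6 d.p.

Summing Y*_{l m}(θ₁,φ₁)·Y_{l m}(θ₂,φ₂) over m ∈ [−3, 3]; prefactor 4π/(2·3+1) = 1.795196:
  m=-3: (0.011307, 0.005643) × (-0.243543, 0.200272) = (-0.003884, 0.000890)  (running Σ = (-0.003884, 0.000890))
  m=-2: (-0.020130, -0.092184) × (0.291084, 0.194220) = (0.012045, -0.030743)  (running Σ = (0.008161, -0.029853))
  m=-1: (-0.222028, 0.275742) × (-0.012671, 0.041820) = (-0.008718, -0.012779)  (running Σ = (-0.000558, -0.042632))
  m=0: (0.536895, -0.000000) × (0.330872, 0.000000) = (0.177644, 0.000000)  (running Σ = (0.177086, -0.042632))
  m=1: (0.222028, 0.275742) × (0.012671, 0.041820) = (-0.008718, 0.012779)  (running Σ = (0.168368, -0.029853))
  m=2: (-0.020130, 0.092184) × (0.291084, -0.194220) = (0.012045, 0.030743)  (running Σ = (0.180412, 0.000890))
  m=3: (-0.011307, 0.005643) × (0.243543, 0.200272) = (-0.003884, -0.000890)  (running Σ = (0.176528, 0.000000))
Σ over m = (0.176528, 0.000000); ×(4π/7) → (0.316903, 0.000000). Real part: 0.316903

0.316903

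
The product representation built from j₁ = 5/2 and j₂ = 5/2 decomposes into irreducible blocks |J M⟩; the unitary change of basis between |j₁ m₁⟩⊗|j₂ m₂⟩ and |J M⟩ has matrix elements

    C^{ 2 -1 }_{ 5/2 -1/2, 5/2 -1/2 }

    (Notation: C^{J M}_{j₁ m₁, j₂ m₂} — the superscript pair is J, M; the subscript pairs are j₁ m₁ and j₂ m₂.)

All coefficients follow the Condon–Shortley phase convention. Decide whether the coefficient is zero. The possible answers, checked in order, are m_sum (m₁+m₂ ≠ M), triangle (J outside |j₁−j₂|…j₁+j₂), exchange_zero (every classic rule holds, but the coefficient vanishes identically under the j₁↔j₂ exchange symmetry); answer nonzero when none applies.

m-sum: m₁+m₂ = -1/2+(-1/2) = -1, M = -1  ✓
triangle: |j₁−j₂| = 0 ≤ J = 2 ≤ j₁+j₂ = 5  ✓
exchange: j₁=j₂ and m₁=m₂, and (−1)^(j₁+j₂−J) = (−1)^3 = −1 forces ⟨j₁m₁;j₂m₂|JM⟩ = −⟨j₂m₂;j₁m₁|JM⟩ = −⟨j₁m₁;j₂m₂|JM⟩ ⇒ the coefficient vanishes identically
Racah sum check: Σ_k collapses to 0 ⇒ CG = 0

exchange_zero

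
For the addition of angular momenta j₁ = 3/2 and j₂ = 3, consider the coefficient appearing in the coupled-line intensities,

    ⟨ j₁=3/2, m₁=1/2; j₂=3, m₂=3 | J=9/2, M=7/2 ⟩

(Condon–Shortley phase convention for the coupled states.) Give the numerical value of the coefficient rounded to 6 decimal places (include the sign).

j₁+j₂−J=0  J+j₁−j₂=3  J−j₁+j₂=6  j₁+j₂+J+1=10
(j₁±m₁, j₂±m₂, J±M) = (2,1,6,0,8,1)
P² = 691200
sum k=0..0:
  [0] +1/1440 = 1/1440
S = 1/1440
C² = P²·S² = 1/3 ; C = +0.577350

+√(1/3) ≈ +0.577350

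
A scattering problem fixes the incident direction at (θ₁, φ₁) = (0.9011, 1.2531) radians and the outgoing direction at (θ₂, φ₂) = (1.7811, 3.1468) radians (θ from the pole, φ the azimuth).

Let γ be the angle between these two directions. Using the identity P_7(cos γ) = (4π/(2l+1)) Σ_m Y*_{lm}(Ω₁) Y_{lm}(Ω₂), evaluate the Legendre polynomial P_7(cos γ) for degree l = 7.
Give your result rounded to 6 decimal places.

Term-by-term m-sum for l=7 (normalisation 4π/15 = 0.837758):
  m=-7: (-0.07231 + 0.05532j) × (-0.42755 + 0.01559j) = 0.03005 - 0.02478j  (running Σ = 0.03005 - 0.02478j)
  m=-6: (0.08877 + 0.25469j) × (-0.34154 + 0.01067j) = -0.03304 - 0.08604j  (running Σ = -0.00299 - 0.11082j)
  m=-5: (0.43570 - 0.00771j) × (0.14224 - 0.00370j) = 0.06194 - 0.00271j  (running Σ = 0.05896 - 0.11353j)
  m=-4: (0.10220 - 0.33037j) × (0.34094 - 0.00710j) = 0.03250 - 0.11336j  (running Σ = 0.09146 - 0.22690j)
  m=-3: (0.05213 + 0.03703j) × (-0.04090 + 0.00064j) = -0.00216 - 0.00148j  (running Σ = 0.08930 - 0.22838j)
  m=-2: (0.29567 - 0.21803j) × (-0.32729 + 0.00341j) = -0.09603 + 0.07237j  (running Σ = -0.00673 - 0.15601j)
  m=-1: (-0.03024 - 0.09195j) × (0.00133 - 0.00001j) = -0.00004 - 0.00012j  (running Σ = -0.00677 - 0.15613j)
  m=0: (0.34026 + 0.00000j) × (0.32149 + 0.00000j) = 0.10939 + 0.00000j  (running Σ = 0.10262 - 0.15613j)
  m=1: (0.03024 - 0.09195j) × (-0.00133 - 0.00001j) = -0.00004 + 0.00012j  (running Σ = 0.10258 - 0.15601j)
  m=2: (0.29567 + 0.21803j) × (-0.32729 - 0.00341j) = -0.09603 - 0.07237j  (running Σ = 0.00655 - 0.22838j)
  m=3: (-0.05213 + 0.03703j) × (0.04090 + 0.00064j) = -0.00216 + 0.00148j  (running Σ = 0.00440 - 0.22690j)
  m=4: (0.10220 + 0.33037j) × (0.34094 + 0.00710j) = 0.03250 + 0.11336j  (running Σ = 0.03690 - 0.11353j)
  m=5: (-0.43570 - 0.00771j) × (-0.14224 - 0.00370j) = 0.06194 + 0.00271j  (running Σ = 0.09884 - 0.11082j)
  m=6: (0.08877 - 0.25469j) × (-0.34154 - 0.01067j) = -0.03304 + 0.08604j  (running Σ = 0.06580 - 0.02478j)
  m=7: (0.07231 + 0.05532j) × (0.42755 + 0.01559j) = 0.03005 + 0.02478j  (running Σ = 0.09586 + 0.00000j)
Σ over m = 0.09586 + 0.00000j; ×(4π/15) → 0.08030 + 0.00000j. Real part: 0.080304

0.080304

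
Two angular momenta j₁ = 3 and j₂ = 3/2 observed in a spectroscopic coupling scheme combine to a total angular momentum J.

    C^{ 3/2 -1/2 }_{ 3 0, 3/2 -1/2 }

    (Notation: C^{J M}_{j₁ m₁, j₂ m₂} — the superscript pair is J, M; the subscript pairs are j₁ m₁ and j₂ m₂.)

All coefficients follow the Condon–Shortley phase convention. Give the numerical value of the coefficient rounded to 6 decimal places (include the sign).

j₁+j₂−J=3  J+j₁−j₂=3  J−j₁+j₂=0  j₁+j₂+J+1=7
(j₁±m₁, j₂±m₂, J±M) = (3,3,1,2,1,2)
P² = 144/35
sum k=1..1:
  [1] −1/4 = -1/4
S = -1/4
C² = P²·S² = 9/35 ; C = -0.507093

−√(9/35) = -0.507093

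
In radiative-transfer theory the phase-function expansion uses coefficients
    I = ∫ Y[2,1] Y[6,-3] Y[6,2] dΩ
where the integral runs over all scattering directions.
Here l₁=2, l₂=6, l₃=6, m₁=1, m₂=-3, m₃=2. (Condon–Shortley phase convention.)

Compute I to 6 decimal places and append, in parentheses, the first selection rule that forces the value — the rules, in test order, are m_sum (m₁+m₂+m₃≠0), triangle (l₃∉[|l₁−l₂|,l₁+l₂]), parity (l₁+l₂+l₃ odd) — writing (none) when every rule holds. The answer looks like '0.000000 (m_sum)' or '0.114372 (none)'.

-0.140463 (none)

Rules hold: Σm=0, L=14 even, 4≤6≤8.
N = 5·13·13 = 845
Δ = 2!·2!·10!/15! = 1/90090
Racah Σ t=0..2: t=0:+1/69120 t=1:−1/14400 t=2:+1/69120 = -7/172800
⇒ 3j(2 6 6; 0 0 0)² = 14/715, sgn -1
Racah Σ t=0..1: t=0:+1/60480 t=1:−1/161280 = 1/96768
⇒ 3j(2 6 6; 1 -3 2)² = 15/1001, sgn +1
4πI² = N·(3j₀)²·(3jₘ)² = 30/121
I = -1·√(0.247934/4π) = -0.14046335
No selection rule forces the value: the integral is nonzero (none).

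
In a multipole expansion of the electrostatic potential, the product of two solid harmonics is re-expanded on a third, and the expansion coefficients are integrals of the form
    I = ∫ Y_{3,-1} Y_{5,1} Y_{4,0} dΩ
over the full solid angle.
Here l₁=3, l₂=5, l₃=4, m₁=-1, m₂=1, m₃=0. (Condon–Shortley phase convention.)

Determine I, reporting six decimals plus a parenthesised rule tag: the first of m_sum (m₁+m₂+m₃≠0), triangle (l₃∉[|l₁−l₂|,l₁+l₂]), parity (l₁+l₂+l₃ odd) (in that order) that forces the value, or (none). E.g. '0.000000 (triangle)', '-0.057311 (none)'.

-0.086020 (none)

Checks pass: Σm=0; 12 even; l₃=4∈[2,8].
(2·3+1)(2·5+1)(2·4+1) = 693
Δ: 4! 2! 6! / 13! → 1/180180
sum: t=1:−1/576 t=2:+1/144 t=3:−1/576 = 1/288
3j²(3 5 4; 0 0 0) = Δ·Π!·Σ² = 20/1001  (sign +1)
sum: t=2:+1/384 t=3:−1/216 t=4:+1/2304 = -11/6912
3j²(3 5 4; -1 1 0) = Δ·Π!·Σ² = 11/1638  (sign -1)
combine: 4πI² = 693·20/1001·11/1638 = 110/1183
take √, sign -1: I = -0.08601992
No selection rule forces the value: the integral is nonzero (none).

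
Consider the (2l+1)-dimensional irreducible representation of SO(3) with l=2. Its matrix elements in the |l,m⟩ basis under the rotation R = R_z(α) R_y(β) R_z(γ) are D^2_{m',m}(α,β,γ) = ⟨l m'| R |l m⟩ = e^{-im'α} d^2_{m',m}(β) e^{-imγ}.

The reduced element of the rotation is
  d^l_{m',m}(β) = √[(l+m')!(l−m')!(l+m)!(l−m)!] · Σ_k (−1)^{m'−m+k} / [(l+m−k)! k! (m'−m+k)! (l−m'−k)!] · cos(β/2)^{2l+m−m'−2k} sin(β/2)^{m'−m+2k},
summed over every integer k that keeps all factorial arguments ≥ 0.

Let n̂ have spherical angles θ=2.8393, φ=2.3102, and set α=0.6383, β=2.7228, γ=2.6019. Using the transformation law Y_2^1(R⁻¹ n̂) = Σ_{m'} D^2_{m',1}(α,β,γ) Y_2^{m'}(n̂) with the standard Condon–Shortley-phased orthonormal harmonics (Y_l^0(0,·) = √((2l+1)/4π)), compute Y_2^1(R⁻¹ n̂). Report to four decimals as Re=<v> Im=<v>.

Need the full column D^2_{m',1} for m'=−2..2 at α=0.6383, β=2.7228, γ=2.6019.
cos(β/2)=0.207869, sin(β/2)=0.978157
d^2_{-2,1}: single k=3 term ⇒ +0.389086;  D = +0.094563-0.377420i
d^2_{-1,1}: k∈[2..3] ⇒ +0.124028 -0.915448 = -0.791420;  D = +0.302940+0.731145i
d^2_{0,1}: k∈[1..2] ⇒ +0.021521 -0.476531 = -0.455011;  D = +0.390338+0.233817i
d^2_{1,1}: k∈[0..1] ⇒ +0.001867 -0.124028 = -0.122161;  D = +0.121567-0.012026i
d^2_{2,1}: single k=0 term ⇒ -0.017572;  D = +0.013013-0.011808i
Y_2^{m'}(θ=2.8393,φ=2.3102) and Σ D·Y over m':
  (+0.0946-0.3774i)·(-0.0031+0.0341i)  (+0.3029+0.7311i)·(+0.1480+0.1622i)  (+0.3903+0.2338i)·(+0.5469+0.0000i)  (+0.1216-0.0120i)·(-0.1480+0.1622i)  (+0.0130-0.0118i)·(-0.0031-0.0341i)
Y_2^1(R⁻¹ n̂) = +0.135782+0.310708i

Re=0.1358 Im=0.3107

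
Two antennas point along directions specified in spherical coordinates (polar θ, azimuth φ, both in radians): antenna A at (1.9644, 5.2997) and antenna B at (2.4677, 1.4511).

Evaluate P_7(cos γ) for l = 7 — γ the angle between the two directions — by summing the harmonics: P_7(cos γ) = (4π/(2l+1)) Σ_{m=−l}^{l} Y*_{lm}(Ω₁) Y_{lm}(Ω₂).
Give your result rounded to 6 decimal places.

0.252841

Addition theorem: P_7(cos γ) = (4π/15) Σ_m Y*_{lm}(Ω₁) Y_{lm}(Ω₂), m = −7…7:
  m=-7: Y*=+0.236288-0.162074i  Y=-0.013695+0.012328i  product -0.001238+0.005133i
  m=-6: Y*=-0.413079-0.166079i  Y=+0.065010+0.056809i  product -0.017420-0.034264i
  m=-5: Y*=+0.045781+0.220144i  Y=+0.135717-0.199025i  product +0.050027+0.020766i
  m=-4: Y*=-0.156398+0.158587i  Y=-0.381086-0.197809i  product +0.090971-0.029498i
  m=-3: Y*=+0.309206+0.059831i  Y=-0.151295+0.403064i  product -0.070897+0.115578i
  m=-2: Y*=+0.037804+0.090378i  Y=+0.053095+0.012959i  product +0.000836+0.005288i
  m=-1: Y*=+0.180200-0.270705i  Y=-0.045020+0.374322i  product +0.093218+0.079640i
  m=+0: Y*=+0.060108-0.000000i  Y=+0.179841+0.000000i  product +0.010810+0.000000i
  m=+1: Y*=-0.180200-0.270705i  Y=+0.045020+0.374322i  product +0.093218-0.079640i
  m=+2: Y*=+0.037804-0.090378i  Y=+0.053095-0.012959i  product +0.000836-0.005288i
  m=+3: Y*=-0.309206+0.059831i  Y=+0.151295+0.403064i  product -0.070897-0.115578i
  m=+4: Y*=-0.156398-0.158587i  Y=-0.381086+0.197809i  product +0.090971+0.029498i
  m=+5: Y*=-0.045781+0.220144i  Y=-0.135717-0.199025i  product +0.050027-0.020766i
  m=+6: Y*=-0.413079+0.166079i  Y=+0.065010-0.056809i  product -0.017420+0.034264i
  m=+7: Y*=-0.236288-0.162074i  Y=+0.013695+0.012328i  product -0.001238-0.005133i
Accumulated sum +0.301806+0.000000i; after 4π/(2l+1) scaling, +0.252841+0.000000i ⇒ P_7 = 0.252841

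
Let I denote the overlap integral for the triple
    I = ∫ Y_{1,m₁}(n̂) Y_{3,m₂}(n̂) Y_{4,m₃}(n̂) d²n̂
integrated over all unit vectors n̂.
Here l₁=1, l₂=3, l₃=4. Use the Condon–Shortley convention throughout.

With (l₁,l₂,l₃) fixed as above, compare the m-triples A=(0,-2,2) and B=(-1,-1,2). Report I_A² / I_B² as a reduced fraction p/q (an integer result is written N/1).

Same 1,3,4: normalisation and zero-m 3j drop out of the ratio.
A: Δ: 0! 2! 6! / 9! → 1/252; sum: t=0:+1/120 = 1/120; 3j²(1 3 4; 0 -2 2) = Δ·Π!·Σ² = 1/21  (sign +1)
B: Δ: 0! 2! 6! / 9! → 1/252; sum: t=0:+1/96 = 1/96; 3j²(1 3 4; -1 -1 2) = Δ·Π!·Σ² = 5/84  (sign +1)
I_A²/I_B² = (1/21)/(5/84) = 4/5

4/5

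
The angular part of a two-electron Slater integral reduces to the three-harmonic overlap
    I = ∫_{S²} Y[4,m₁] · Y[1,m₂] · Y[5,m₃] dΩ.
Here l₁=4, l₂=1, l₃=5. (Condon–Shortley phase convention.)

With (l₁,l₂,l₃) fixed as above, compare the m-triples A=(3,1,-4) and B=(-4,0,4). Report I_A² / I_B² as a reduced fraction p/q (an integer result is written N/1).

Same 4,1,5: normalisation and zero-m 3j drop out of the ratio.
A: Δ: 0! 8! 2! / 11! → 1/495; sum: t=0:+1/10080 = 1/10080; 3j²(4 1 5; 3 1 -4) = Δ·Π!·Σ² = 4/55  (sign -1)
B: Δ: 0! 8! 2! / 11! → 1/495; sum: t=0:+1/40320 = 1/40320; 3j²(4 1 5; -4 0 4) = Δ·Π!·Σ² = 1/55  (sign -1)
I_A²/I_B² = (4/55)/(1/55) = 4/1

4/1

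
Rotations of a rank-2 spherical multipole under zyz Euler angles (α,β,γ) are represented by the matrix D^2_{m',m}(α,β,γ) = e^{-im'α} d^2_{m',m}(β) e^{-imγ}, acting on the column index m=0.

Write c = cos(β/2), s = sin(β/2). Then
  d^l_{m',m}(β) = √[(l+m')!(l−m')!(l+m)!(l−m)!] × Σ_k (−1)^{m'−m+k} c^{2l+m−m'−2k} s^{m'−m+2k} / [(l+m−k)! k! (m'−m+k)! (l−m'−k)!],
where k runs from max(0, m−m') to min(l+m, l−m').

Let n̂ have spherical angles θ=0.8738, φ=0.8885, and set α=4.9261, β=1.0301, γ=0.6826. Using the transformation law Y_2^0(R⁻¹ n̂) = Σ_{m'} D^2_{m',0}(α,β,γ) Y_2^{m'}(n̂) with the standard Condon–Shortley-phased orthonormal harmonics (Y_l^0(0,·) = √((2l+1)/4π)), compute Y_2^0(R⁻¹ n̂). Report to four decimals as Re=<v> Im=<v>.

Re=-0.3093 Im=0.0000

Need the full column D^2_{m',0} for m'=−2..2 at α=4.9261, β=1.0301, γ=0.6826.
cos(β/2)=0.870268, sin(β/2)=0.492578
d^2_{-2,0}: single k=2 term ⇒ +0.450124;  D = -0.409630-0.186588i
d^2_{-1,0}: k∈[1..2] ⇒ +0.795262 -0.254774 = +0.540488;  D = +0.114631-0.528192i
d^2_{0,0}: k∈[0..2] ⇒ +0.573604 -0.735050 +0.058871 = -0.102575;  D = -0.102575+0.000000i
d^2_{1,0}: k∈[0..1] ⇒ -0.795262 +0.254774 = -0.540488;  D = -0.114631-0.528192i
d^2_{2,0}: single k=0 term ⇒ +0.450124;  D = -0.409630+0.186588i
Y_2^{m'}(θ=0.8738,φ=0.8885) and Σ D·Y over m':
  (-0.4096-0.1866i)·(-0.0465-0.2223i)  (+0.1146-0.5282i)·(+0.2398-0.2951i)  (-0.1026+0.0000i)·(+0.0745+0.0000i)  (-0.1146-0.5282i)·(-0.2398-0.2951i)  (-0.4096+0.1866i)·(-0.0465+0.2223i)
Y_2^0(R⁻¹ n̂) = -0.309294+0.000000i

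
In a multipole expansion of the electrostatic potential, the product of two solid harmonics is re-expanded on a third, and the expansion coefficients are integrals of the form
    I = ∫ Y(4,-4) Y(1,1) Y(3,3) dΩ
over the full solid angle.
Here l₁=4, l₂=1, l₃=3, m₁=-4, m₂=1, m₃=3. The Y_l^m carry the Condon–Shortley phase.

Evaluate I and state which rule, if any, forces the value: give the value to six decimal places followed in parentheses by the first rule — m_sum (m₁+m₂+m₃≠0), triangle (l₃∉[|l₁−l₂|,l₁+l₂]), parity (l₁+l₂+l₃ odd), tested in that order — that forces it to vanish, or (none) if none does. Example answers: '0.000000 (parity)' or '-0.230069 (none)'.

0.325735 (none)

m-sum 0 ✓  L=8 even ✓  3≤3≤5 ✓
Π(2lᵢ+1) = 9×3×7 = 189
triangle coeff Δ(4,1,3) = 1/252
Σ_t [1,1]: t=1:−1/36 = -1/36
(3j)²=4/63 [(4 1 3; 0 0 0)], sign=+1
Σ_t [2,2]: t=2:+1/1440 = 1/1440
(3j)²=1/9 [(4 1 3; -4 1 3)], sign=+1
⇒ 4πI² = 4/3
I = (+1)√(4/3/(4π)) = 0.32573501
No selection rule forces the value: the integral is nonzero (none).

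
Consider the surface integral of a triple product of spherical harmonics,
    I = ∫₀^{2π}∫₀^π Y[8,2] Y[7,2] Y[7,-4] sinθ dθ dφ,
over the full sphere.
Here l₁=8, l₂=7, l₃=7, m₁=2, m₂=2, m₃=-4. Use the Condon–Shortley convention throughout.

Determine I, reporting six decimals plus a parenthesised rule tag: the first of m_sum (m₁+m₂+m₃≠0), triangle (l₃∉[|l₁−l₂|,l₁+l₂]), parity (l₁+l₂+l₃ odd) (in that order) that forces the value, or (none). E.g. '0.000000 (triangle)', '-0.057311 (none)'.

0.100256 (none)

m-sum 0 ✓  L=22 even ✓  1≤7≤15 ✓
Π(2lᵢ+1) = 17×15×15 = 3825
triangle coeff Δ(8,7,7) = 1/22086194130
Σ_t [1,7]: t=1:−1/18289152000 t=2:+1/248832000 t=3:−1/24883200 t=4:+1/11943936 t=5:−1/24883200 t=6:+1/248832000 t=7:−1/18289152000 = 11/975421440
(3j)²=1750/289731 [(8 7 7; 0 0 0)], sign=-1
Σ_t [3,6]: t=3:−1/373248000 t=4:+1/99532800 t=5:−1/174182400 t=6:+1/2090188800 = 11/5225472000
(3j)²=528/96577 [(8 7 7; 2 2 -4)], sign=-1
⇒ 4πI² = 69300000/548653937
I = (+1)√(69300000/548653937/(4π)) = 0.10025648
No selection rule forces the value: the integral is nonzero (none).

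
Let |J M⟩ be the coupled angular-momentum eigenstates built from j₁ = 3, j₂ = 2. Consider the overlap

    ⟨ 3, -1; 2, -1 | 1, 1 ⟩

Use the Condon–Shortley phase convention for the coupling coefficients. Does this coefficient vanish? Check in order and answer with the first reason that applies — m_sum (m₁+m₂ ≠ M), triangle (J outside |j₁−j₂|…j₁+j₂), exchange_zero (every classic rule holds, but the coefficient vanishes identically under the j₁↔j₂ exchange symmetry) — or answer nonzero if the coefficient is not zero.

m-sum: m₁+m₂ = -1+(-1) = -2, M = 1  ✗ ⇒ coefficient is 0

m_sum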